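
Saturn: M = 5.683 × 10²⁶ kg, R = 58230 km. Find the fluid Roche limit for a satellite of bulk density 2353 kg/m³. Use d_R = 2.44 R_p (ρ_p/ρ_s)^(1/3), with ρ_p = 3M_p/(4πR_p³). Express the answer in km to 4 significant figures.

94260 km

ρ_p = 3M_p/(4πR_p³) = 3 × (5.683 × 10²⁶) / (4π × (5.823 × 10⁷ m)³) = 687.1 kg/m³
d_R = 2.44 × 58230 km × (687.1/2353)^(1/3)
    = 94260 km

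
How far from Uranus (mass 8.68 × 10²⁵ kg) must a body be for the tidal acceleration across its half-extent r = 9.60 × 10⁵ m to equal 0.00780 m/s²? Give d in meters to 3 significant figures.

1.13 × 10⁸ m

2GMr/d³ = a_tidal  ⇒  d = (2GMr / a_tidal)^(1/3)
d = (2 × 6.674×10⁻¹¹ × (8.68 × 10²⁵) × (9.60 × 10⁵) / (0.00780))^(1/3)
  = 1.13 × 10⁸ m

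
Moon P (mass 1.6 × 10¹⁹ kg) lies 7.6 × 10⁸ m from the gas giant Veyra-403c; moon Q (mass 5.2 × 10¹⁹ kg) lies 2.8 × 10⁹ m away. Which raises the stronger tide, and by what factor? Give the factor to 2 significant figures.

Tidal acceleration ∝ M/d³, so compare M/d³ for each.
Moon P: (1.6 × 10¹⁹) / (7.6 × 10⁸)³ = 3.645 × 10⁻⁸
Moon Q: (5.2 × 10¹⁹) / (2.8 × 10⁹)³ = 2.369 × 10⁻⁹
Ratio (larger/smaller) = 15

Moon P, by a factor of ≈ 15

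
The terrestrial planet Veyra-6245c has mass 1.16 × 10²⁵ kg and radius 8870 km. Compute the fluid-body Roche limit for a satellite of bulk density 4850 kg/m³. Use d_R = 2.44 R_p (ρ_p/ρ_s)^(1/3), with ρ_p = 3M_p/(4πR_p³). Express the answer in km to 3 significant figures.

20200 km

ρ_p = 3M_p/(4πR_p³) = 3 × (1.16 × 10²⁵) / (4π × (8.87 × 10⁶ m)³) = 3970 kg/m³
d_R = 2.44 × 8870 km × (3970/4850)^(1/3)
    = 20200 km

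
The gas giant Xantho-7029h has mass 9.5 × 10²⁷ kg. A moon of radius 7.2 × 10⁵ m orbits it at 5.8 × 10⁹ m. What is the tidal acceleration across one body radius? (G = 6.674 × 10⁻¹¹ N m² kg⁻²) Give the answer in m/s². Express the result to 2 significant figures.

Δg = 2GMr/d³
   = 2 × (6.674 × 10⁻¹¹) × (9.5 × 10²⁷) × (7.2 × 10⁵) / (5.8 × 10⁹)³
   = 4.7 × 10⁻⁶ m/s²

4.7 × 10⁻⁶ m/s²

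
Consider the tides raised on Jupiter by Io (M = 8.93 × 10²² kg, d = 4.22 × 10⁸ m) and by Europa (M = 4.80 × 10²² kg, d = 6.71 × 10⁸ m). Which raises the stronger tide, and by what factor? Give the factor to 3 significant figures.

Compare M/d³ for the two perturbers:
Io: (8.93 × 10²²) / (4.22 × 10⁸)³ = 1.188 × 10⁻³
Europa: (4.80 × 10²²) / (6.71 × 10⁸)³ = 1.589 × 10⁻⁴
Ratio (larger/smaller) = 7.48

Io, by a factor of ≈ 7.48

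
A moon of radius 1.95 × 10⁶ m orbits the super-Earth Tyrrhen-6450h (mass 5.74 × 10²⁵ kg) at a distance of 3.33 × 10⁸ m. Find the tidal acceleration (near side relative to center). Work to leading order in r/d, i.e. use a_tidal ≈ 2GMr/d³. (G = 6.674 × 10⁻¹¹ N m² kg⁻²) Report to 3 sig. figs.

The tidal stretch is the gradient of GM/d² times the body's extent r, hence the 1/d³ dependence.
a_tidal = 2GMr/d³
        = 2 × (6.674 × 10⁻¹¹) × (5.74 × 10²⁵) × (1.95 × 10⁶) / (3.33 × 10⁸)³
        = 4.05 × 10⁻⁴ m/s²

4.05 × 10⁻⁴ m/s²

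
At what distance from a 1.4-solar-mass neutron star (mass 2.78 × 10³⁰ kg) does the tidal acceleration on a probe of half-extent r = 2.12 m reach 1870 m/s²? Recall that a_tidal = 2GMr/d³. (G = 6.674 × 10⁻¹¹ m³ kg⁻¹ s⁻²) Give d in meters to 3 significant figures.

7.49 × 10⁵ m

2GMr/d³ = a_tidal  ⇒  d = (2GMr / a_tidal)^(1/3)
d = (2 × 6.674×10⁻¹¹ × (2.78 × 10³⁰) × (2.12) / (1870))^(1/3)
  = 7.49 × 10⁵ m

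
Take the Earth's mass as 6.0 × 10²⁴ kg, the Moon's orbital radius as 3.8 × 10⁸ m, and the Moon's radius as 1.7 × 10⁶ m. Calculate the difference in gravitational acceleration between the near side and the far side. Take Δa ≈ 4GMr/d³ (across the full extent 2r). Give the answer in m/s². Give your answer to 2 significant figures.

5.0 × 10⁻⁵ m/s²

Near-to-far spans 2r, so the tidal difference is twice the near-to-center value: 4GMr/d³.
a_tidal = 4GMr/d³
        = 4 × (6.674 × 10⁻¹¹) × (6.0 × 10²⁴) × (1.7 × 10⁶) / (3.8 × 10⁸)³
        = 5.0 × 10⁻⁵ m/s²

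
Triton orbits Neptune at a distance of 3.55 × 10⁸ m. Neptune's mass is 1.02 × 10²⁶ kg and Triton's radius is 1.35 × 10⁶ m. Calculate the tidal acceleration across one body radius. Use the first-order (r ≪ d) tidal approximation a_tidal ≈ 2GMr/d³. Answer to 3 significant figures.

Δa = 2GMr/d³
   = 2 × (6.674 × 10⁻¹¹) × (1.02 × 10²⁶) × (1.35 × 10⁶) / (3.55 × 10⁸)³
   = 4.11 × 10⁻⁴ m/s²

4.11 × 10⁻⁴ m/s²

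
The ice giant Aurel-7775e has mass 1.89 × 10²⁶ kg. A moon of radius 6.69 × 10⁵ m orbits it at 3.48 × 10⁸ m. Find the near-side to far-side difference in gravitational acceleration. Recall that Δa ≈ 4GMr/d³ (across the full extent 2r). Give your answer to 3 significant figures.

Δa = 4GMr/d³
   = 4 × (6.674 × 10⁻¹¹) × (1.89 × 10²⁶) × (6.69 × 10⁵) / (3.48 × 10⁸)³
   = 8.01 × 10⁻⁴ m/s²

8.01 × 10⁻⁴ m/s²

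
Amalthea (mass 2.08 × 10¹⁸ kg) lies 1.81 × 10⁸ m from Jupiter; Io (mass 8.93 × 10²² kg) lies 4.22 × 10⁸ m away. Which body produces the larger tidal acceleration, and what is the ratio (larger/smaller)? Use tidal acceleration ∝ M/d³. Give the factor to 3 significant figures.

Io, by a factor of ≈ 3390

Compare M/d³ for the two perturbers:
Amalthea: (2.08 × 10¹⁸) / (1.81 × 10⁸)³ = 3.508 × 10⁻⁷
Io: (8.93 × 10²²) / (4.22 × 10⁸)³ = 1.188 × 10⁻³
Ratio (larger/smaller) = 3390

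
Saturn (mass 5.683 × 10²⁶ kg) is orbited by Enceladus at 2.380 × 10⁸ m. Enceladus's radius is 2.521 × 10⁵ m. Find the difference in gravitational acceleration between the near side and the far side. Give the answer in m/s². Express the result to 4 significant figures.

Δa = 4GMr/d³
   = 4 × (6.674 × 10⁻¹¹) × (5.683 × 10²⁶) × (2.521 × 10⁵) / (2.380 × 10⁸)³
   = 2.837 × 10⁻³ m/s²

2.837 × 10⁻³ m/s²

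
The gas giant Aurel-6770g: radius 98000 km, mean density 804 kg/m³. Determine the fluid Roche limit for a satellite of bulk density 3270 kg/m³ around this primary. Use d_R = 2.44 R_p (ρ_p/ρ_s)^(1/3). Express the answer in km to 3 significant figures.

d_R = 2.44 × 98000 km × (804/3270)^(1/3)
    = 1.50 × 10⁵ km

1.50 × 10⁵ km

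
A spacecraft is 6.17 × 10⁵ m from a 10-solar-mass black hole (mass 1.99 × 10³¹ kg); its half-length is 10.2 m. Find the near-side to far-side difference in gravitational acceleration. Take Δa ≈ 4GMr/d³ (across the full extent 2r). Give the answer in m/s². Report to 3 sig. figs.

2.31 × 10⁵ m/s²

a_tidal = 4GMr/d³
        = 4 × (6.674 × 10⁻¹¹) × (1.99 × 10³¹) × (10.2) / (6.17 × 10⁵)³
        = 2.31 × 10⁵ m/s²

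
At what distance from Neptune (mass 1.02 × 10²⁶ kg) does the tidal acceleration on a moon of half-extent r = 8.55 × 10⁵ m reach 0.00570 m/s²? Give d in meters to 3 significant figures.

1.27 × 10⁸ m

2GMr/d³ = a_tidal  ⇒  d = (2GMr / a_tidal)^(1/3)
d = (2 × 6.674×10⁻¹¹ × (1.02 × 10²⁶) × (8.55 × 10⁵) / (0.00570))^(1/3)
  = 1.27 × 10⁸ m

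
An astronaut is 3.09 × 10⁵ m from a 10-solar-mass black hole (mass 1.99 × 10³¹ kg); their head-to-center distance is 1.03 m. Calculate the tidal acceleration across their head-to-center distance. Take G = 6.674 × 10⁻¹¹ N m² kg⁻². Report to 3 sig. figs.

a_tidal = 2GMr/d³
        = 2 × (6.674 × 10⁻¹¹) × (1.99 × 10³¹) × (1.03) / (3.09 × 10⁵)³
        = 9.27 × 10⁴ m/s²

9.27 × 10⁴ m/s²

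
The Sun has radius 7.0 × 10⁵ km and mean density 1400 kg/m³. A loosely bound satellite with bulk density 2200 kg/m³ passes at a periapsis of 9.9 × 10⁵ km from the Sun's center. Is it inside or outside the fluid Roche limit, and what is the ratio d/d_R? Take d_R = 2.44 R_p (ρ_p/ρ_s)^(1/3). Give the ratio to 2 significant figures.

d_R = 2.44 × (7.0 × 10⁵ km) × (1400/2200)^(1/3) = 1.469 × 10⁶ km
d/d_R = (9.9 × 10⁵) / (1.469 × 10⁶) = 0.67
Since d/d_R < 1, the body is inside the Roche limit.

inside; d/d_R ≈ 0.67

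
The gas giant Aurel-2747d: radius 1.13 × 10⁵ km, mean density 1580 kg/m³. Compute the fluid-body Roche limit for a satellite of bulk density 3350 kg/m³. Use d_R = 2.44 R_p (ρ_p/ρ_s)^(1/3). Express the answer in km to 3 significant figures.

d_R = 2.44 × 1.13 × 10⁵ km × (1580/3350)^(1/3)
    = 2.15 × 10⁵ km

2.15 × 10⁵ km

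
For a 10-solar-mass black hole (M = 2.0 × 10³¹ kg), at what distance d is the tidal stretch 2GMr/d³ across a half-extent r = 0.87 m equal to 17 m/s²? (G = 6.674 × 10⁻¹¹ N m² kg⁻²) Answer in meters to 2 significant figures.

5.2 × 10⁶ m

2GMr/d³ = a_tidal  ⇒  d = (2GMr / a_tidal)^(1/3)
d = (2 × 6.674×10⁻¹¹ × (2.0 × 10³¹) × (0.87) / (17))^(1/3)
  = 5.2 × 10⁶ m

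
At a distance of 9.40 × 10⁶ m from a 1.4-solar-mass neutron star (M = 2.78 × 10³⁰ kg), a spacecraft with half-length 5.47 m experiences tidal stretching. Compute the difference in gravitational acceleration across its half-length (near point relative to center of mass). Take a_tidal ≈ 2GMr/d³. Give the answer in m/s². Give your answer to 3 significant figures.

a_tidal = 2GMr/d³
        = 2 × (6.674 × 10⁻¹¹) × (2.78 × 10³⁰) × (5.47) / (9.40 × 10⁶)³
        = 2.44 m/s²

2.44 m/s²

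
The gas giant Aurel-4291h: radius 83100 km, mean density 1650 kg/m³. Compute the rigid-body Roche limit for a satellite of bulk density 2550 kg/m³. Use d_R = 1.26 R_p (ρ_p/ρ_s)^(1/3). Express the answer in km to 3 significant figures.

d_R = 1.26 × 83100 km × (1650/2550)^(1/3)
    = 90600 km

90600 km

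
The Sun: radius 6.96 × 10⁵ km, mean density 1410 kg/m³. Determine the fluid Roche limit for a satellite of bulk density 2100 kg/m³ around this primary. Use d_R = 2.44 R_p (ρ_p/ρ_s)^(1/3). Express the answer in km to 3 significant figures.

1.49 × 10⁶ km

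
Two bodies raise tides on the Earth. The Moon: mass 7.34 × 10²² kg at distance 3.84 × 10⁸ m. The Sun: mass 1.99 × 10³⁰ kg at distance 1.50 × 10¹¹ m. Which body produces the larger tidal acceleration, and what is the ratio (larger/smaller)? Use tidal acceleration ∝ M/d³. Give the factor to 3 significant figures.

The Moon, by a factor of ≈ 2.20

Tidal acceleration ∝ M/d³, so compare M/d³ for each.
The Moon: (7.34 × 10²²) / (3.84 × 10⁸)³ = 1.296 × 10⁻³
The Sun: (1.99 × 10³⁰) / (1.50 × 10¹¹)³ = 5.896 × 10⁻⁴
Ratio (larger/smaller) = 2.20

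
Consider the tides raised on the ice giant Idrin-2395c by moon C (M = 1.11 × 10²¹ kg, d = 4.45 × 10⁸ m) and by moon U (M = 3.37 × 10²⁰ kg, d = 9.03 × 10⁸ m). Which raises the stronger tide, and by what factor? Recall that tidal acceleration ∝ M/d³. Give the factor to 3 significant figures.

Compare M/d³ for the two perturbers:
Moon C: (1.11 × 10²¹) / (4.45 × 10⁸)³ = 1.260 × 10⁻⁵
Moon U: (3.37 × 10²⁰) / (9.03 × 10⁸)³ = 4.577 × 10⁻⁷
Ratio (larger/smaller) = 27.5

Moon C, by a factor of ≈ 27.5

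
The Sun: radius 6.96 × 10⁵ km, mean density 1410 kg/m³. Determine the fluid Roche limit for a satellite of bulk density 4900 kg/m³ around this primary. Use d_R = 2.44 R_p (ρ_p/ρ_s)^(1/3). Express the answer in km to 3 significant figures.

1.12 × 10⁶ km

d_R = 2.44 × 6.96 × 10⁵ km × (1410/4900)^(1/3)
    = 1.12 × 10⁶ km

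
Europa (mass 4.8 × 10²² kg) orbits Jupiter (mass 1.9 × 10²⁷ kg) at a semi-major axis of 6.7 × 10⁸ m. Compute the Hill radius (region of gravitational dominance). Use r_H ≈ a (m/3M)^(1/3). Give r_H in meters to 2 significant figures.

1.4 × 10⁷ m

r_H ≈ a (m/3M)^(1/3)
    = (6.7 × 10⁸) × (4.8 × 10²² / (3 × 1.9 × 10²⁷))^(1/3)
    = 1.4 × 10⁷ m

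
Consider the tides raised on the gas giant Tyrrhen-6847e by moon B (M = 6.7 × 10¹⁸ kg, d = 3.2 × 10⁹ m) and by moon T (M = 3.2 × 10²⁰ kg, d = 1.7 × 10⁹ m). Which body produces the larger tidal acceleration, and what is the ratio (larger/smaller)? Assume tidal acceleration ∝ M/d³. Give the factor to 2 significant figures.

Tidal acceleration ∝ M/d³, so compare M/d³ for each.
Moon B: (6.7 × 10¹⁸) / (3.2 × 10⁹)³ = 2.045 × 10⁻¹⁰
Moon T: (3.2 × 10²⁰) / (1.7 × 10⁹)³ = 6.513 × 10⁻⁸
Ratio (larger/smaller) = 320

Moon T, by a factor of ≈ 320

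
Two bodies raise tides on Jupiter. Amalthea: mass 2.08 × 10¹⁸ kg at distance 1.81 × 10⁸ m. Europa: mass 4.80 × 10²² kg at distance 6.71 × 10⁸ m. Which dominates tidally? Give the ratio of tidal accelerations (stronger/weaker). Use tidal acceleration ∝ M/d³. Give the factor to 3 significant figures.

Europa, by a factor of ≈ 453

Compare M/d³ for the two perturbers:
Amalthea: (2.08 × 10¹⁸) / (1.81 × 10⁸)³ = 3.508 × 10⁻⁷
Europa: (4.80 × 10²²) / (6.71 × 10⁸)³ = 1.589 × 10⁻⁴
Ratio (larger/smaller) = 453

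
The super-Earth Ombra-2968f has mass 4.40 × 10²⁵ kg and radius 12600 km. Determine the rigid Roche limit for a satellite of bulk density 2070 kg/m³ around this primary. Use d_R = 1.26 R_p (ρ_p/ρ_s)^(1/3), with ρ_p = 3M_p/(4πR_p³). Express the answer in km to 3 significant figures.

21700 km

ρ_p = 3M_p/(4πR_p³) = 3 × (4.40 × 10²⁵) / (4π × (1.26 × 10⁷ m)³) = 5250 kg/m³
d_R = 1.26 × 12600 km × (5250/2070)^(1/3)
    = 21700 km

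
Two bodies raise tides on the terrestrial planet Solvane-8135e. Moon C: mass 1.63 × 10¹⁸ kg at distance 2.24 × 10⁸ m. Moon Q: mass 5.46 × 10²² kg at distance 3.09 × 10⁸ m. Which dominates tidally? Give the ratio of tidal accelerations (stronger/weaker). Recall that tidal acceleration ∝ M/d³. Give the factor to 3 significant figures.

Moon Q, by a factor of ≈ 12800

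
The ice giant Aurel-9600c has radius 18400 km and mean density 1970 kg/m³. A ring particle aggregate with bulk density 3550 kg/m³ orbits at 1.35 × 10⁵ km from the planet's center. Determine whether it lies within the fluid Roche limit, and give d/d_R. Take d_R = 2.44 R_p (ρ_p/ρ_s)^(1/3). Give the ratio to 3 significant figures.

outside; d/d_R ≈ 3.66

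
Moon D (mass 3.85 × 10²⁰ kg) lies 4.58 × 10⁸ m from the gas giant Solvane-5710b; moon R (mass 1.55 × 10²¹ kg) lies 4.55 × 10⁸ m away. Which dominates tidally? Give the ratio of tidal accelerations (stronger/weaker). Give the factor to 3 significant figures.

Moon R, by a factor of ≈ 4.11

Tidal stretch scales as M/d³; compute that for each body.
Moon D: (3.85 × 10²⁰) / (4.58 × 10⁸)³ = 4.007 × 10⁻⁶
Moon R: (1.55 × 10²¹) / (4.55 × 10⁸)³ = 1.645 × 10⁻⁵
Ratio (larger/smaller) = 4.11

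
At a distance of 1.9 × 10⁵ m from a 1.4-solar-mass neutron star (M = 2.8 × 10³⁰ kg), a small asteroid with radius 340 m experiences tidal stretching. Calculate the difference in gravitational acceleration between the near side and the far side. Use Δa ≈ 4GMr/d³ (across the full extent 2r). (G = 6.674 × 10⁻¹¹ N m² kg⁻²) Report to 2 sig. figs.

a_tidal = 4GMr/d³
        = 4 × (6.674 × 10⁻¹¹) × (2.8 × 10³⁰) × (340) / (1.9 × 10⁵)³
        = 3.7 × 10⁷ m/s²

3.7 × 10⁷ m/s²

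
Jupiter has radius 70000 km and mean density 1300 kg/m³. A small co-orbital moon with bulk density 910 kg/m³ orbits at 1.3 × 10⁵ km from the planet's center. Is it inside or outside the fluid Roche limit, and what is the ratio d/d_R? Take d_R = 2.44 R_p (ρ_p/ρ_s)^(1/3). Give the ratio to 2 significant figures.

d_R = 2.44 × (70000 km) × (1300/910)^(1/3) = 1.924 × 10⁵ km
d/d_R = (1.3 × 10⁵) / (1.924 × 10⁵) = 0.68
Since d/d_R < 1, the body is inside the Roche limit.

inside; d/d_R ≈ 0.68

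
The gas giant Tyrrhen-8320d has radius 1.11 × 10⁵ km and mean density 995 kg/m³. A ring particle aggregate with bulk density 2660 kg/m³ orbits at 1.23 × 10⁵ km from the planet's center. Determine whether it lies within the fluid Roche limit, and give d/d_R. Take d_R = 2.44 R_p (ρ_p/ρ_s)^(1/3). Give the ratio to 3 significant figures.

inside; d/d_R ≈ 0.630

d_R = 2.44 × (1.11 × 10⁵ km) × (995/2660)^(1/3) = 1.951 × 10⁵ km
d/d_R = (1.23 × 10⁵) / (1.951 × 10⁵) = 0.630
Since d/d_R < 1, the body is inside the Roche limit.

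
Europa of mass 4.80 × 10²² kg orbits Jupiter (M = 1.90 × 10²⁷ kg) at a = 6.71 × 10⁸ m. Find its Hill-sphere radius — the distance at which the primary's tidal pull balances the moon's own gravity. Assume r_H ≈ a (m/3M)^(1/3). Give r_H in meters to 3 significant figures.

r_H ≈ a (m/3M)^(1/3)
    = (6.71 × 10⁸) × (4.80 × 10²² / (3 × 1.90 × 10²⁷))^(1/3)
    = 1.37 × 10⁷ m

1.37 × 10⁷ m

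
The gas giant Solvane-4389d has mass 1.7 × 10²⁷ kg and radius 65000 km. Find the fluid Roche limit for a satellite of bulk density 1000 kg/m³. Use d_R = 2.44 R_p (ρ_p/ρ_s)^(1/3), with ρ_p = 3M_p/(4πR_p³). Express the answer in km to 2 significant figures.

1.8 × 10⁵ km

ρ_p = 3M_p/(4πR_p³) = 3 × (1.7 × 10²⁷) / (4π × (6.5 × 10⁷ m)³) = 1500 kg/m³
d_R = 2.44 × 65000 km × (1500/1000)^(1/3)
    = 1.8 × 10⁵ km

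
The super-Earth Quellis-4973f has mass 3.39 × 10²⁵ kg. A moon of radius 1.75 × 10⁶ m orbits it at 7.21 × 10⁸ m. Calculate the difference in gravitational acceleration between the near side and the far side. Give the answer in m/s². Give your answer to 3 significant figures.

Near-to-far spans 2r, so the tidal difference is twice the near-to-center value: 4GMr/d³.
a_tidal = 4GMr/d³
        = 4 × (6.674 × 10⁻¹¹) × (3.39 × 10²⁵) × (1.75 × 10⁶) / (7.21 × 10⁸)³
        = 4.23 × 10⁻⁵ m/s²

4.23 × 10⁻⁵ m/s²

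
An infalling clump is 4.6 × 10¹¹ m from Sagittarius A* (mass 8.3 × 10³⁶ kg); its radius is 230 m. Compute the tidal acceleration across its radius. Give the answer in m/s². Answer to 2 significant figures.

Δg = 2GMr/d³
   = 2 × (6.674 × 10⁻¹¹) × (8.3 × 10³⁶) × (230) / (4.6 × 10¹¹)³
   = 2.6 × 10⁻⁶ m/s²

2.6 × 10⁻⁶ m/s²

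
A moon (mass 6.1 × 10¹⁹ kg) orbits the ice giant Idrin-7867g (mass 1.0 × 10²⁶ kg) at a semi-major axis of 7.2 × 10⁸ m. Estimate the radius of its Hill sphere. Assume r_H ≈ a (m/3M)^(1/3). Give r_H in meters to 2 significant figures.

4.2 × 10⁶ m

r_H ≈ a (m/3M)^(1/3)
    = (7.2 × 10⁸) × (6.1 × 10¹⁹ / (3 × 1.0 × 10²⁶))^(1/3)
    = 4.2 × 10⁶ m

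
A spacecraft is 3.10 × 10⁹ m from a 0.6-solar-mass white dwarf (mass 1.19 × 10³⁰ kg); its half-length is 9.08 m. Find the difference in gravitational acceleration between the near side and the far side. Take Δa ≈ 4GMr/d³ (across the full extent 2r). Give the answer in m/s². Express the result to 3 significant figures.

9.68 × 10⁻⁸ m/s²

a_tidal = 4GMr/d³
        = 4 × (6.674 × 10⁻¹¹) × (1.19 × 10³⁰) × (9.08) / (3.10 × 10⁹)³
        = 9.68 × 10⁻⁸ m/s²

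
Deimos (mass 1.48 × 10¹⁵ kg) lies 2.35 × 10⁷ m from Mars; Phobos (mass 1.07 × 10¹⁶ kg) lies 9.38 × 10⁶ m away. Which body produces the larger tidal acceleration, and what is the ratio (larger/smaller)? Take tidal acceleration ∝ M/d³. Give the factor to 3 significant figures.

Phobos, by a factor of ≈ 114

Compare M/d³ for the two perturbers:
Deimos: (1.48 × 10¹⁵) / (2.35 × 10⁷)³ = 1.140 × 10⁻⁷
Phobos: (1.07 × 10¹⁶) / (9.38 × 10⁶)³ = 1.297 × 10⁻⁵
Ratio (larger/smaller) = 114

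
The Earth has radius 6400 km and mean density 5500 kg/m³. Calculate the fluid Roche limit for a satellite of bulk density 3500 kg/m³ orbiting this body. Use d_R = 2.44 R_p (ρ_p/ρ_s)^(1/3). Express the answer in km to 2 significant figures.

18000 km

d_R = 2.44 × 6400 km × (5500/3500)^(1/3)
    = 18000 km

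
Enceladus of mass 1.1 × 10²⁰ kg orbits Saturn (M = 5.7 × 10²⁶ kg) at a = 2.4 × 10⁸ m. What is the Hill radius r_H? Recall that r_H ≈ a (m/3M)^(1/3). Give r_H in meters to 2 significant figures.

9.6 × 10⁵ m

r_H ≈ a (m/3M)^(1/3)
    = (2.4 × 10⁸) × (1.1 × 10²⁰ / (3 × 5.7 × 10²⁶))^(1/3)
    = 9.6 × 10⁵ m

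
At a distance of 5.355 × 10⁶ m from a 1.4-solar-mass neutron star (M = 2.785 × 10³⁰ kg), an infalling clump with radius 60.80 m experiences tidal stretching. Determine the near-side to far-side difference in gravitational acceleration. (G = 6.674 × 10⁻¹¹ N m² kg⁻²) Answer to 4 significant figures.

Δg = 4GMr/d³
   = 4 × (6.674 × 10⁻¹¹) × (2.785 × 10³⁰) × (60.80) / (5.355 × 10⁶)³
   = 2.944 × 10² m/s²

2.944 × 10² m/s²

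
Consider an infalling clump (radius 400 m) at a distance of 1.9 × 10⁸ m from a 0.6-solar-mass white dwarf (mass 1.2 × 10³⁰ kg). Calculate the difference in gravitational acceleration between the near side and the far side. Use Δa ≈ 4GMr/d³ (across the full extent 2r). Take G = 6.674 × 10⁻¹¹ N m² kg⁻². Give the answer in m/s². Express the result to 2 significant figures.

Near-to-far spans 2r, so the tidal difference is twice the near-to-center value: 4GMr/d³.
Δa = 4GMr/d³
   = 4 × (6.674 × 10⁻¹¹) × (1.2 × 10³⁰) × (400) / (1.9 × 10⁸)³
   = 1.9 × 10⁻² m/s²

1.9 × 10⁻² m/s²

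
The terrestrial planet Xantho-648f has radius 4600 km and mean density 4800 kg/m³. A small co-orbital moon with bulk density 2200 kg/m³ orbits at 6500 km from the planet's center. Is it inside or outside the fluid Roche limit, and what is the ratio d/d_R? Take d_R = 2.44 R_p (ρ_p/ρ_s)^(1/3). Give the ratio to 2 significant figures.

inside; d/d_R ≈ 0.45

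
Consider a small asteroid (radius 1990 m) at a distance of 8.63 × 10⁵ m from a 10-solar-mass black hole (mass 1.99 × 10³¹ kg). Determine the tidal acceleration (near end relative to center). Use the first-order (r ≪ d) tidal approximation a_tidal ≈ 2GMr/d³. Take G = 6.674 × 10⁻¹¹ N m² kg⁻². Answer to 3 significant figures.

8.22 × 10⁶ m/s²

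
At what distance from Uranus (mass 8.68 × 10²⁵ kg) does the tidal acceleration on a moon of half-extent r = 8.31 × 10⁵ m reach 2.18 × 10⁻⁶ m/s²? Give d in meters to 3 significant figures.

2GMr/d³ = a_tidal  ⇒  d = (2GMr / a_tidal)^(1/3)
d = (2 × 6.674×10⁻¹¹ × (8.68 × 10²⁵) × (8.31 × 10⁵) / (2.18 × 10⁻⁶))^(1/3)
  = 1.64 × 10⁹ m

1.64 × 10⁹ m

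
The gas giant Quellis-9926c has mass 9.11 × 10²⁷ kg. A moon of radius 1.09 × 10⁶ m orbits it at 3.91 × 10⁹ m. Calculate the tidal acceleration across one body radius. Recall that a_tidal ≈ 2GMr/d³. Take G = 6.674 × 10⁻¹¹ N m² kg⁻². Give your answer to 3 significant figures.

2.22 × 10⁻⁵ m/s²

a_tidal = 2GMr/d³
        = 2 × (6.674 × 10⁻¹¹) × (9.11 × 10²⁷) × (1.09 × 10⁶) / (3.91 × 10⁹)³
        = 2.22 × 10⁻⁵ m/s²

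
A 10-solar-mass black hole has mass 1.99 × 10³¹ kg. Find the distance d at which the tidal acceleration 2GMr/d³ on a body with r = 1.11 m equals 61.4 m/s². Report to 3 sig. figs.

2GMr/d³ = a_tidal  ⇒  d = (2GMr / a_tidal)^(1/3)
d = (2 × 6.674×10⁻¹¹ × (1.99 × 10³¹) × (1.11) / (61.4))^(1/3)
  = 3.63 × 10⁶ m

3.63 × 10⁶ m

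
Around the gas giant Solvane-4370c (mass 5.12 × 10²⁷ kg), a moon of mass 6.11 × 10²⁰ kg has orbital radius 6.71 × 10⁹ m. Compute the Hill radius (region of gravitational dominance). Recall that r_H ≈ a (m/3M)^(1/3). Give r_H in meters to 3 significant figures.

r_H ≈ a (m/3M)^(1/3)
    = (6.71 × 10⁹) × (6.11 × 10²⁰ / (3 × 5.12 × 10²⁷))^(1/3)
    = 2.29 × 10⁷ m

2.29 × 10⁷ m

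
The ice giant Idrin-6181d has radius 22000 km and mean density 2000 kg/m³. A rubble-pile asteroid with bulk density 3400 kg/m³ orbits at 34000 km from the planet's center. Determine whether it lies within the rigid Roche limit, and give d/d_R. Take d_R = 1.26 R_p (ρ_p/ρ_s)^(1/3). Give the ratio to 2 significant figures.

outside; d/d_R ≈ 1.5

d_R = 1.26 × (22000 km) × (2000/3400)^(1/3) = 23230 km
d/d_R = (34000) / (23230) = 1.5
Since d/d_R > 1, the body is outside the Roche limit.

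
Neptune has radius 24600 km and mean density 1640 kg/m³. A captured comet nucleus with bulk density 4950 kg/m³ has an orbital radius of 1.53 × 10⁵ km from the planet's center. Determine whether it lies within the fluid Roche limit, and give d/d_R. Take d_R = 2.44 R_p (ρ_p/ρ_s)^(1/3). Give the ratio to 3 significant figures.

outside; d/d_R ≈ 3.68

d_R = 2.44 × (24600 km) × (1640/4950)^(1/3) = 41530 km
d/d_R = (1.53 × 10⁵) / (41530) = 3.68
Since d/d_R > 1, the body is outside the Roche limit.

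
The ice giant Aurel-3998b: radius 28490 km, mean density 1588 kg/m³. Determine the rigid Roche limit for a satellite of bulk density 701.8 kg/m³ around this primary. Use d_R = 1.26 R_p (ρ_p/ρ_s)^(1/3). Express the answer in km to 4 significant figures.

47130 km

d_R = 1.26 × 28490 km × (1588/701.8)^(1/3)
    = 47130 km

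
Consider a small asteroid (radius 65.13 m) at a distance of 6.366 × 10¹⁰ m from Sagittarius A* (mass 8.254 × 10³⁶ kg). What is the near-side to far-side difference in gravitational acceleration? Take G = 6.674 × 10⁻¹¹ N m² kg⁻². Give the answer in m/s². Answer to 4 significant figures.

5.563 × 10⁻⁴ m/s²

The field gradient is 2GM/d³; across the full diameter 2r the difference is 4GMr/d³.
Δg = 4GMr/d³
   = 4 × (6.674 × 10⁻¹¹) × (8.254 × 10³⁶) × (65.13) / (6.366 × 10¹⁰)³
   = 5.563 × 10⁻⁴ m/s²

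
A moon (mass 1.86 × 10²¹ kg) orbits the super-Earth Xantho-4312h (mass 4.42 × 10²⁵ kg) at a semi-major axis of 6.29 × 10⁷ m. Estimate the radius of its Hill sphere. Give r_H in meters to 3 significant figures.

1.52 × 10⁶ m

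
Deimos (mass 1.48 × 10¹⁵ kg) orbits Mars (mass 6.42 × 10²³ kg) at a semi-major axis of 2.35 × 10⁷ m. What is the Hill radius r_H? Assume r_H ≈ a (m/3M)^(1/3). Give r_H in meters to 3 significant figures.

2.15 × 10⁴ m

r_H ≈ a (m/3M)^(1/3)
    = (2.35 × 10⁷) × (1.48 × 10¹⁵ / (3 × 6.42 × 10²³))^(1/3)
    = 2.15 × 10⁴ m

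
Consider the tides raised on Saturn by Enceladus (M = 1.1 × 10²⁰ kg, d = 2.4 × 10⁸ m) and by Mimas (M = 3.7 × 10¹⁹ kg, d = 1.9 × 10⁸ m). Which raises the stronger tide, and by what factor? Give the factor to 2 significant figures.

Enceladus, by a factor of ≈ 1.5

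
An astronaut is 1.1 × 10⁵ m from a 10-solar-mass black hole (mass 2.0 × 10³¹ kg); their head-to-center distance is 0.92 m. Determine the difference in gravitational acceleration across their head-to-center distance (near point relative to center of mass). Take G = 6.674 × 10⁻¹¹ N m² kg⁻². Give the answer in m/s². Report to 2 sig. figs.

Δg = 2GMr/d³
   = 2 × (6.674 × 10⁻¹¹) × (2.0 × 10³¹) × (0.92) / (1.1 × 10⁵)³
   = 1.8 × 10⁶ m/s²

1.8 × 10⁶ m/s²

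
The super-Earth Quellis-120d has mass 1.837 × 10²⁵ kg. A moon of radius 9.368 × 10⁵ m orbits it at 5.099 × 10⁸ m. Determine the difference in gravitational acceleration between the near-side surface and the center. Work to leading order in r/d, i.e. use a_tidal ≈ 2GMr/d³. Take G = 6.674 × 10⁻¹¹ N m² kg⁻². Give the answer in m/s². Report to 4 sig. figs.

Δg = 2GMr/d³
   = 2 × (6.674 × 10⁻¹¹) × (1.837 × 10²⁵) × (9.368 × 10⁵) / (5.099 × 10⁸)³
   = 1.733 × 10⁻⁵ m/s²

1.733 × 10⁻⁵ m/s²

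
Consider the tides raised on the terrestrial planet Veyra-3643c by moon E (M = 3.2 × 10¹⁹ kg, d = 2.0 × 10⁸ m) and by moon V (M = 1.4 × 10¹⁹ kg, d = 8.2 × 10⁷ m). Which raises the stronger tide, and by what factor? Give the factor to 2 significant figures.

Moon V, by a factor of ≈ 6.3

Tidal stretch scales as M/d³; compute that for each body.
Moon E: (3.2 × 10¹⁹) / (2.0 × 10⁸)³ = 4.000 × 10⁻⁶
Moon V: (1.4 × 10¹⁹) / (8.2 × 10⁷)³ = 2.539 × 10⁻⁵
Ratio (larger/smaller) = 6.3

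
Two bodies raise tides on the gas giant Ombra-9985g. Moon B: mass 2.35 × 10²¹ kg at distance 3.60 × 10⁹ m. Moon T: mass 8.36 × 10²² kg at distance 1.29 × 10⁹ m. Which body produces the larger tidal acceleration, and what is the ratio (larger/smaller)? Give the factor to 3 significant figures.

Tidal stretch scales as M/d³; compute that for each body.
Moon B: (2.35 × 10²¹) / (3.60 × 10⁹)³ = 5.037 × 10⁻⁸
Moon T: (8.36 × 10²²) / (1.29 × 10⁹)³ = 3.894 × 10⁻⁵
Ratio (larger/smaller) = 773

Moon T, by a factor of ≈ 773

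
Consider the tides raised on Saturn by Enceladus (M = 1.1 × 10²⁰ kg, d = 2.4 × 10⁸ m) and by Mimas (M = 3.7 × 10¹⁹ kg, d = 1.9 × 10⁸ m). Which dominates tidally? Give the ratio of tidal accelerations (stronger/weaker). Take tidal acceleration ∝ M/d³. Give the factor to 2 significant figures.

Tidal stretch scales as M/d³; compute that for each body.
Enceladus: (1.1 × 10²⁰) / (2.4 × 10⁸)³ = 7.957 × 10⁻⁶
Mimas: (3.7 × 10¹⁹) / (1.9 × 10⁸)³ = 5.394 × 10⁻⁶
Ratio (larger/smaller) = 1.5

Enceladus, by a factor of ≈ 1.5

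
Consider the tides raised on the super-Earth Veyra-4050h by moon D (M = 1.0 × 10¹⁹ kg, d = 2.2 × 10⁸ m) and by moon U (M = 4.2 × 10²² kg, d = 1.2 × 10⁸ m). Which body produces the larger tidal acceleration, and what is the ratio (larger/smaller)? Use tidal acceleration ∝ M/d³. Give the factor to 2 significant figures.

Tidal stretch scales as M/d³; compute that for each body.
Moon D: (1.0 × 10¹⁹) / (2.2 × 10⁸)³ = 9.391 × 10⁻⁷
Moon U: (4.2 × 10²²) / (1.2 × 10⁸)³ = 2.431 × 10⁻²
Ratio (larger/smaller) = 26000

Moon U, by a factor of ≈ 26000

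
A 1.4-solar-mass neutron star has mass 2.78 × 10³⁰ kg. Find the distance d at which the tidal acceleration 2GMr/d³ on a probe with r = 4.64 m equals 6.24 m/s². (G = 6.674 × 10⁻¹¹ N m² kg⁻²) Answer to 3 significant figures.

2GMr/d³ = a_tidal  ⇒  d = (2GMr / a_tidal)^(1/3)
d = (2 × 6.674×10⁻¹¹ × (2.78 × 10³⁰) × (4.64) / (6.24))^(1/3)
  = 6.51 × 10⁶ m

6.51 × 10⁶ m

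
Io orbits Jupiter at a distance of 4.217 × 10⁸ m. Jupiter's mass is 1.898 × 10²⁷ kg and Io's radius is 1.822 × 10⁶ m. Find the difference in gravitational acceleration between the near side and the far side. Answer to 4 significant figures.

1.231 × 10⁻² m/s²

Δa = 4GMr/d³
   = 4 × (6.674 × 10⁻¹¹) × (1.898 × 10²⁷) × (1.822 × 10⁶) / (4.217 × 10⁸)³
   = 1.231 × 10⁻² m/s²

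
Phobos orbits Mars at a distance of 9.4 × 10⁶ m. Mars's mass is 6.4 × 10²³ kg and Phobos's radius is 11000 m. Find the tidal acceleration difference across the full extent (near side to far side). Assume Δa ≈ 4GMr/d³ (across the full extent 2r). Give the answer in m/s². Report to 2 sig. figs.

Near-to-far spans 2r, so the tidal difference is twice the near-to-center value: 4GMr/d³.
Δa = 4GMr/d³
   = 4 × (6.674 × 10⁻¹¹) × (6.4 × 10²³) × (11000) / (9.4 × 10⁶)³
   = 2.3 × 10⁻³ m/s²

2.3 × 10⁻³ m/s²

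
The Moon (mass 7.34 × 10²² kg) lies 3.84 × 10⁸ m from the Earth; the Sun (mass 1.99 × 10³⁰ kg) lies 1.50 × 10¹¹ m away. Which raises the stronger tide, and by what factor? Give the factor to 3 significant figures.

The Moon, by a factor of ≈ 2.20

Tidal stretch scales as M/d³; compute that for each body.
The Moon: (7.34 × 10²²) / (3.84 × 10⁸)³ = 1.296 × 10⁻³
The Sun: (1.99 × 10³⁰) / (1.50 × 10¹¹)³ = 5.896 × 10⁻⁴
Ratio (larger/smaller) = 2.20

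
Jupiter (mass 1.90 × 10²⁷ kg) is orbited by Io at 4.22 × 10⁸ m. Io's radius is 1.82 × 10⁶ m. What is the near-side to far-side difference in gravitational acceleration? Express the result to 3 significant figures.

a_tidal = 4GMr/d³
        = 4 × (6.674 × 10⁻¹¹) × (1.90 × 10²⁷) × (1.82 × 10⁶) / (4.22 × 10⁸)³
        = 1.23 × 10⁻² m/s²

1.23 × 10⁻² m/s²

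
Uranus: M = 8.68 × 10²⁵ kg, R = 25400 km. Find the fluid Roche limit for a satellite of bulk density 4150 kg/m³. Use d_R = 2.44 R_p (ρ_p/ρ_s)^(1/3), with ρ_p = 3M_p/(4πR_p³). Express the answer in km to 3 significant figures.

ρ_p = 3M_p/(4πR_p³) = 3 × (8.68 × 10²⁵) / (4π × (2.54 × 10⁷ m)³) = 1260 kg/m³
d_R = 2.44 × 25400 km × (1260/4150)^(1/3)
    = 41700 km

41700 km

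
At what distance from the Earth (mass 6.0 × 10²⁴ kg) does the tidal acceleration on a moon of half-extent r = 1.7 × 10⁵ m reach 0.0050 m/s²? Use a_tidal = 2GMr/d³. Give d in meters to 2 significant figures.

3.0 × 10⁷ m

2GMr/d³ = a_tidal  ⇒  d = (2GMr / a_tidal)^(1/3)
d = (2 × 6.674×10⁻¹¹ × (6.0 × 10²⁴) × (1.7 × 10⁵) / (0.0050))^(1/3)
  = 3.0 × 10⁷ m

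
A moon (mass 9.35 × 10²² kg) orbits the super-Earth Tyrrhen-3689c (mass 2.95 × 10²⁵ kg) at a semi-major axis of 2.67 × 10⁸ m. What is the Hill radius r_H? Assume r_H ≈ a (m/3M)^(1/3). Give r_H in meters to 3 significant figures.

2.72 × 10⁷ m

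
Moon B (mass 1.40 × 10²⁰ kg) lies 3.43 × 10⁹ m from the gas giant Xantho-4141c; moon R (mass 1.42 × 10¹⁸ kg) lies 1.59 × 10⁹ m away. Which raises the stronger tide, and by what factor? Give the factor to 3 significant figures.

Moon B, by a factor of ≈ 9.82

Compare M/d³ for the two perturbers:
Moon B: (1.40 × 10²⁰) / (3.43 × 10⁹)³ = 3.469 × 10⁻⁹
Moon R: (1.42 × 10¹⁸) / (1.59 × 10⁹)³ = 3.533 × 10⁻¹⁰
Ratio (larger/smaller) = 9.82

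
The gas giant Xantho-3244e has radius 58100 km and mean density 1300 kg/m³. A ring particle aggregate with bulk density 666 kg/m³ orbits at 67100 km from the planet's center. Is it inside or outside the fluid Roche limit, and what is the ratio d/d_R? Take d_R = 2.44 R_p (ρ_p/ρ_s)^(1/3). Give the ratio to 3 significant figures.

d_R = 2.44 × (58100 km) × (1300/666)^(1/3) = 1.772 × 10⁵ km
d/d_R = (67100) / (1.772 × 10⁵) = 0.379
Since d/d_R < 1, the body is inside the Roche limit.

inside; d/d_R ≈ 0.379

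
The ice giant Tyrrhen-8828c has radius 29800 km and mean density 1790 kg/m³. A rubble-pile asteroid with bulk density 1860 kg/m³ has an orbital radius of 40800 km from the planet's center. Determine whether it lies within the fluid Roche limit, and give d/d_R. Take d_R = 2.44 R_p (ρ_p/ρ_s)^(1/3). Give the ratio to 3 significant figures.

d_R = 2.44 × (29800 km) × (1790/1860)^(1/3) = 71790 km
d/d_R = (40800) / (71790) = 0.568
Since d/d_R < 1, the body is inside the Roche limit.

inside; d/d_R ≈ 0.568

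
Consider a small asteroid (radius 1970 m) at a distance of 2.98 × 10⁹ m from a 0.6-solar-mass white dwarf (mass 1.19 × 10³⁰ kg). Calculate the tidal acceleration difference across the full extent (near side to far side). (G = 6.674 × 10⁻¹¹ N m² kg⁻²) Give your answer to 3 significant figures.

Δa = 4GMr/d³
   = 4 × (6.674 × 10⁻¹¹) × (1.19 × 10³⁰) × (1970) / (2.98 × 10⁹)³
   = 2.36 × 10⁻⁵ m/s²

2.36 × 10⁻⁵ m/s²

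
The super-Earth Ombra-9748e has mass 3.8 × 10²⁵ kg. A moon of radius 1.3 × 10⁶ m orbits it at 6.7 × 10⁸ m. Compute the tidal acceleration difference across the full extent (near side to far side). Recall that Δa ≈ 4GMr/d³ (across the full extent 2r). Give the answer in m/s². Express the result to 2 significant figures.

The field gradient is 2GM/d³; across the full diameter 2r the difference is 4GMr/d³.
Δa = 4GMr/d³
   = 4 × (6.674 × 10⁻¹¹) × (3.8 × 10²⁵) × (1.3 × 10⁶) / (6.7 × 10⁸)³
   = 4.4 × 10⁻⁵ m/s²

4.4 × 10⁻⁵ m/s²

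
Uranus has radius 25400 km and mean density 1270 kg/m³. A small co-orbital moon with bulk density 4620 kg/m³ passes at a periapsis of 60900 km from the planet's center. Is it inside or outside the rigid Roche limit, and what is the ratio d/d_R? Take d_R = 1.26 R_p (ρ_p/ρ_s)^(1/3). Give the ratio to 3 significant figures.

d_R = 1.26 × (25400 km) × (1270/4620)^(1/3) = 20810 km
d/d_R = (60900) / (20810) = 2.93
Since d/d_R > 1, the body is outside the Roche limit.

outside; d/d_R ≈ 2.93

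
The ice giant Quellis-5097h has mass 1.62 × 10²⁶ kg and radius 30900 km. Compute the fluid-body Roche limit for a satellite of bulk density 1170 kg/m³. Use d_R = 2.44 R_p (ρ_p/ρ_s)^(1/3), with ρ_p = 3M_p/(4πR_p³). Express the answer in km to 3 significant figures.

78300 km

ρ_p = 3M_p/(4πR_p³) = 3 × (1.62 × 10²⁶) / (4π × (3.09 × 10⁷ m)³) = 1310 kg/m³
d_R = 2.44 × 30900 km × (1310/1170)^(1/3)
    = 78300 km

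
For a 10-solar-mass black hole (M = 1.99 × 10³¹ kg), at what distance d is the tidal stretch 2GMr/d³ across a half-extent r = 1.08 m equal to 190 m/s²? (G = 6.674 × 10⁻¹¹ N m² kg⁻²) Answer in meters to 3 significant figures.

2.47 × 10⁶ m

2GMr/d³ = a_tidal  ⇒  d = (2GMr / a_tidal)^(1/3)
d = (2 × 6.674×10⁻¹¹ × (1.99 × 10³¹) × (1.08) / (190))^(1/3)
  = 2.47 × 10⁶ m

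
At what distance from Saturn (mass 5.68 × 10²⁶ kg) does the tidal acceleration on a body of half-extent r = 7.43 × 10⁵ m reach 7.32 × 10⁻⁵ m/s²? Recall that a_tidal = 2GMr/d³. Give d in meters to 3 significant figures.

2GMr/d³ = a_tidal  ⇒  d = (2GMr / a_tidal)^(1/3)
d = (2 × 6.674×10⁻¹¹ × (5.68 × 10²⁶) × (7.43 × 10⁵) / (7.32 × 10⁻⁵))^(1/3)
  = 9.16 × 10⁸ m

9.16 × 10⁸ m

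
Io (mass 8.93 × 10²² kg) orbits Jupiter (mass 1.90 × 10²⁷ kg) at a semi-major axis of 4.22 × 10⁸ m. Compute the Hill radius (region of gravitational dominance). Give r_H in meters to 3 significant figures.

r_H ≈ a (m/3M)^(1/3)
    = (4.22 × 10⁸) × (8.93 × 10²² / (3 × 1.90 × 10²⁷))^(1/3)
    = 1.06 × 10⁷ m

1.06 × 10⁷ m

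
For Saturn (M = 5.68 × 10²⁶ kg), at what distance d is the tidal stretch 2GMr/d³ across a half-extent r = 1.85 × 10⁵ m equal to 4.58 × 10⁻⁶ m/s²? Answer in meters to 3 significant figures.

1.45 × 10⁹ m

2GMr/d³ = a_tidal  ⇒  d = (2GMr / a_tidal)^(1/3)
d = (2 × 6.674×10⁻¹¹ × (5.68 × 10²⁶) × (1.85 × 10⁵) / (4.58 × 10⁻⁶))^(1/3)
  = 1.45 × 10⁹ m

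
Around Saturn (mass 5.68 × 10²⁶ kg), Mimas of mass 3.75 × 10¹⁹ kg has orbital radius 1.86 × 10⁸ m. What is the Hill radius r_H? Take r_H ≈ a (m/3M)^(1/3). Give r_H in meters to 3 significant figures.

r_H ≈ a (m/3M)^(1/3)
    = (1.86 × 10⁸) × (3.75 × 10¹⁹ / (3 × 5.68 × 10²⁶))^(1/3)
    = 5.21 × 10⁵ m

5.21 × 10⁵ m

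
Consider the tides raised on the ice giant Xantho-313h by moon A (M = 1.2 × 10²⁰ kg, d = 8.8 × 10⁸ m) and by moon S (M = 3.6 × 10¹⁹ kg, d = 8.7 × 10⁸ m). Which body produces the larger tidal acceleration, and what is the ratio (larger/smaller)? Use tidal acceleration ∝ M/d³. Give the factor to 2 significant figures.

The tide-raising term goes as M/d³ (the gradient of a 1/d² field).
Moon A: (1.2 × 10²⁰) / (8.8 × 10⁸)³ = 1.761 × 10⁻⁷
Moon S: (3.6 × 10¹⁹) / (8.7 × 10⁸)³ = 5.467 × 10⁻⁸
Ratio (larger/smaller) = 3.2

Moon A, by a factor of ≈ 3.2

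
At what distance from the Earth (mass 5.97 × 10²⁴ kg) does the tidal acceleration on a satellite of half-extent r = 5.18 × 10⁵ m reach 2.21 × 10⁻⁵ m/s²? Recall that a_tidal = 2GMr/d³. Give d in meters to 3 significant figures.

2GMr/d³ = a_tidal  ⇒  d = (2GMr / a_tidal)^(1/3)
d = (2 × 6.674×10⁻¹¹ × (5.97 × 10²⁴) × (5.18 × 10⁵) / (2.21 × 10⁻⁵))^(1/3)
  = 2.65 × 10⁸ m

2.65 × 10⁸ m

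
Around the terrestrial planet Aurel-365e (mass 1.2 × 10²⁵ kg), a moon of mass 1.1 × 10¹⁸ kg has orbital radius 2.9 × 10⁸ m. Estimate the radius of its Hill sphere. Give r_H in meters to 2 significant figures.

9.1 × 10⁵ m

r_H ≈ a (m/3M)^(1/3)
    = (2.9 × 10⁸) × (1.1 × 10¹⁸ / (3 × 1.2 × 10²⁵))^(1/3)
    = 9.1 × 10⁵ m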